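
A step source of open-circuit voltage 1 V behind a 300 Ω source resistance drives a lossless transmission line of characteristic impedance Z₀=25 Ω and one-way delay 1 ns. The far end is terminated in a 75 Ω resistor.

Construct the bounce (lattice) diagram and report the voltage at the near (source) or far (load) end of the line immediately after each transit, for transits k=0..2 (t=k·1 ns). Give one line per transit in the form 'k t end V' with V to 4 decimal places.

Γ_L=0.500000, Γ_S=0.846154; launch V₁=1·25/325=0.076923
k=0 src: V=0.0769
k=1 load: inc=0.076923, refl=0.076923·0.500000=0.0385; V=0.000000+0.076923+0.038462=0.1154
k=2 src: inc=0.038462, refl=0.038462·0.846154=0.0325; V=0.076923+0.038462+0.032544=0.1479

0 0 source 0.0769
1 1 load 0.1154
2 2 source 0.1479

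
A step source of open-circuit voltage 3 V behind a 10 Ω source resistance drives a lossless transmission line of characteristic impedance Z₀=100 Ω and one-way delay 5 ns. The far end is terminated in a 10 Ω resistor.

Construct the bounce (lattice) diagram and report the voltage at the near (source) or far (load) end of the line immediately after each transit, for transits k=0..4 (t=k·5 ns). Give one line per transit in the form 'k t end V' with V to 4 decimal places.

Γ_L=-0.818182, Γ_S=-0.818182; launch V₁=3·100/110=2.727273
k=0 src: V=2.7273
k=1 load: inc=2.727273, refl=2.727273·-0.818182=-2.2314; V=0.000000+2.727273+-2.231405=0.4959
k=2 src: inc=-2.231405, refl=-2.231405·-0.818182=1.8257; V=2.727273+-2.231405+1.825695=2.3216
k=3 load: inc=1.825695, refl=1.825695·-0.818182=-1.4938; V=0.495868+1.825695+-1.493750=0.8278
k=4 src: inc=-1.493750, refl=-1.493750·-0.818182=1.2222; V=2.321563+-1.493750+1.222159=2.0500

0 0 source 2.7273
1 5 load 0.4959
2 10 source 2.3216
3 15 load 0.8278
4 20 source 2.0500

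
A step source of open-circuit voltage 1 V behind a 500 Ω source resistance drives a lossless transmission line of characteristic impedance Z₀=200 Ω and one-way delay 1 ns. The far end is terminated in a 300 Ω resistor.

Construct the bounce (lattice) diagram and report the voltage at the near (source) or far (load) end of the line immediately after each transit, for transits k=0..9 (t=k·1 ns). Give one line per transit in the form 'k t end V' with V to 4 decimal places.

Γ_L=0.200000, Γ_S=0.428571; launch V₁=1·200/700=0.285714
k=0 src: V=0.2857
k=1 load: inc=0.285714, refl=0.285714·0.200000=0.0571; V=0.000000+0.285714+0.057143=0.3429
k=2 src: inc=0.057143, refl=0.057143·0.428571=0.0245; V=0.285714+0.057143+0.024490=0.3673
k=3 load: inc=0.024490, refl=0.024490·0.200000=0.0049; V=0.342857+0.024490+0.004898=0.3722
k=4 src: inc=0.004898, refl=0.004898·0.428571=0.0021; V=0.367347+0.004898+0.002099=0.3743
k=5 load: inc=0.002099, refl=0.002099·0.200000=0.0004; V=0.372245+0.002099+0.000420=0.3748
k=6 src: inc=0.000420, refl=0.000420·0.428571=0.0002; V=0.374344+0.000420+0.000180=0.3749
k=7 load: inc=0.000180, refl=0.000180·0.200000=0.0000; V=0.374764+0.000180+0.000036=0.3750
k=8 src: inc=0.000036, refl=0.000036·0.428571=0.0000; V=0.374944+0.000036+0.000015=0.3750
k=9 load: inc=0.000015, refl=0.000015·0.200000=0.0000; V=0.374980+0.000015+0.000003=0.3750

0 0 source 0.2857
1 1 load 0.3429
2 2 source 0.3673
3 3 load 0.3722
4 4 source 0.3743
5 5 load 0.3748
6 6 source 0.3749
7 7 load 0.3750
8 8 source 0.3750
9 9 load 0.3750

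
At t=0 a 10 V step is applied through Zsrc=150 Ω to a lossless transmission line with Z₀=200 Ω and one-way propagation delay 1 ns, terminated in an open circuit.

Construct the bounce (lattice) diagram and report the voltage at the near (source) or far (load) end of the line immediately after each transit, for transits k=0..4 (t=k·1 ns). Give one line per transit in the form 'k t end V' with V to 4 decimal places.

Γ_L=1.000000, Γ_S=-0.142857; launch V₁=10·200/350=5.714286
k=0 src: V=5.7143
k=1 load: inc=5.714286, refl=5.714286·1.000000=5.7143; V=0.000000+5.714286+5.714286=11.4286
k=2 src: inc=5.714286, refl=5.714286·-0.142857=-0.8163; V=5.714286+5.714286+-0.816327=10.6122
k=3 load: inc=-0.816327, refl=-0.816327·1.000000=-0.8163; V=11.428571+-0.816327+-0.816327=9.7959
k=4 src: inc=-0.816327, refl=-0.816327·-0.142857=0.1166; V=10.612245+-0.816327+0.116618=9.9125

0 0 source 5.7143
1 1 load 11.4286
2 2 source 10.6122
3 3 load 9.7959
4 4 source 9.9125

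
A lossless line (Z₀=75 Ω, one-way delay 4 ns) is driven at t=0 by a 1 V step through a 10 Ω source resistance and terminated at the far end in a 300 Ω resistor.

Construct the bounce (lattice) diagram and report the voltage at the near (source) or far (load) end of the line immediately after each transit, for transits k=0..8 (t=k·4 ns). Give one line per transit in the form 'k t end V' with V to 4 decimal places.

0 0 source 0.8824
1 4 load 1.4118
2 8 source 1.0069
3 12 load 0.7640
4 16 source 0.9498
5 20 load 1.0612
6 24 source 0.9760
7 28 load 0.9249
8 32 source 0.9640

Γ_L=0.600000, Γ_S=-0.764706; launch V₁=1·75/85=0.882353
k=0 src: V=0.8824
k=1 load: inc=0.882353, refl=0.882353·0.600000=0.5294; V=0.000000+0.882353+0.529412=1.4118
k=2 src: inc=0.529412, refl=0.529412·-0.764706=-0.4048; V=0.882353+0.529412+-0.404844=1.0069
k=3 load: inc=-0.404844, refl=-0.404844·0.600000=-0.2429; V=1.411765+-0.404844+-0.242907=0.7640
k=4 src: inc=-0.242907, refl=-0.242907·-0.764706=0.1858; V=1.006920+-0.242907+0.185752=0.9498
k=5 load: inc=0.185752, refl=0.185752·0.600000=0.1115; V=0.764014+0.185752+0.111451=1.0612
k=6 src: inc=0.111451, refl=0.111451·-0.764706=-0.0852; V=0.949766+0.111451+-0.085227=0.9760
k=7 load: inc=-0.085227, refl=-0.085227·0.600000=-0.0511; V=1.061217+-0.085227+-0.051136=0.9249
k=8 src: inc=-0.051136, refl=-0.051136·-0.764706=0.0391; V=0.975990+-0.051136+0.039104=0.9640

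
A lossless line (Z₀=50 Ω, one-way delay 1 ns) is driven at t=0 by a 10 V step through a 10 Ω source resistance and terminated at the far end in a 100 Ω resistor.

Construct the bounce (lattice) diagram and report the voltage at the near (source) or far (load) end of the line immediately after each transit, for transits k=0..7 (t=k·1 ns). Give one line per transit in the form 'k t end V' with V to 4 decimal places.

0 0 source 8.3333
1 1 load 11.1111
2 2 source 9.2593
3 3 load 8.6420
4 4 source 9.0535
5 5 load 9.1907
6 6 source 9.0992
7 7 load 9.0687

Γ_L=0.333333, Γ_S=-0.666667; launch V₁=10·50/60=8.333333
k=0 src: V=8.3333
k=1 load: inc=8.333333, refl=8.333333·0.333333=2.7778; V=0.000000+8.333333+2.777778=11.1111
k=2 src: inc=2.777778, refl=2.777778·-0.666667=-1.8519; V=8.333333+2.777778+-1.851852=9.2593
k=3 load: inc=-1.851852, refl=-1.851852·0.333333=-0.6173; V=11.111111+-1.851852+-0.617284=8.6420
k=4 src: inc=-0.617284, refl=-0.617284·-0.666667=0.4115; V=9.259259+-0.617284+0.411523=9.0535
k=5 load: inc=0.411523, refl=0.411523·0.333333=0.1372; V=8.641975+0.411523+0.137174=9.1907
k=6 src: inc=0.137174, refl=0.137174·-0.666667=-0.0914; V=9.053498+0.137174+-0.091449=9.0992
k=7 load: inc=-0.091449, refl=-0.091449·0.333333=-0.0305; V=9.190672+-0.091449+-0.030483=9.0687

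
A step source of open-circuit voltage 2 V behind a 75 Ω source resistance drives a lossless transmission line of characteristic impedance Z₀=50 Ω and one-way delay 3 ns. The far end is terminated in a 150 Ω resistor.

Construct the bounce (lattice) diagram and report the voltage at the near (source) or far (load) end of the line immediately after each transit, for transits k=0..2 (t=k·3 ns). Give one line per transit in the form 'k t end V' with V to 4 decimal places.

0 0 source 0.8000
1 3 load 1.2000
2 6 source 1.2800

Γ_L=0.500000, Γ_S=0.200000; launch V₁=2·50/125=0.800000
k=0 src: V=0.8000
k=1 load: inc=0.800000, refl=0.800000·0.500000=0.4000; V=0.000000+0.800000+0.400000=1.2000
k=2 src: inc=0.400000, refl=0.400000·0.200000=0.0800; V=0.800000+0.400000+0.080000=1.2800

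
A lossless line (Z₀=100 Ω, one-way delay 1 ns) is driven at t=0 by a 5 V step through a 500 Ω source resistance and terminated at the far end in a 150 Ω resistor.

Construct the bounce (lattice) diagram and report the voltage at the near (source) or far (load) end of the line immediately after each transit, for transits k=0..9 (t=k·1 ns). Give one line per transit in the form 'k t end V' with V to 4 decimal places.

0 0 source 0.8333
1 1 load 1.0000
2 2 source 1.1111
3 3 load 1.1333
4 4 source 1.1481
5 5 load 1.1511
6 6 source 1.1531
7 7 load 1.1535
8 8 source 1.1537
9 9 load 1.1538

Γ_L=0.200000, Γ_S=0.666667; launch V₁=5·100/600=0.833333
k=0 src: V=0.8333
k=1 load: inc=0.833333, refl=0.833333·0.200000=0.1667; V=0.000000+0.833333+0.166667=1.0000
k=2 src: inc=0.166667, refl=0.166667·0.666667=0.1111; V=0.833333+0.166667+0.111111=1.1111
k=3 load: inc=0.111111, refl=0.111111·0.200000=0.0222; V=1.000000+0.111111+0.022222=1.1333
k=4 src: inc=0.022222, refl=0.022222·0.666667=0.0148; V=1.111111+0.022222+0.014815=1.1481
k=5 load: inc=0.014815, refl=0.014815·0.200000=0.0030; V=1.133333+0.014815+0.002963=1.1511
k=6 src: inc=0.002963, refl=0.002963·0.666667=0.0020; V=1.148148+0.002963+0.001975=1.1531
k=7 load: inc=0.001975, refl=0.001975·0.200000=0.0004; V=1.151111+0.001975+0.000395=1.1535
k=8 src: inc=0.000395, refl=0.000395·0.666667=0.0003; V=1.153086+0.000395+0.000263=1.1537
k=9 load: inc=0.000263, refl=0.000263·0.200000=0.0001; V=1.153481+0.000263+0.000053=1.1538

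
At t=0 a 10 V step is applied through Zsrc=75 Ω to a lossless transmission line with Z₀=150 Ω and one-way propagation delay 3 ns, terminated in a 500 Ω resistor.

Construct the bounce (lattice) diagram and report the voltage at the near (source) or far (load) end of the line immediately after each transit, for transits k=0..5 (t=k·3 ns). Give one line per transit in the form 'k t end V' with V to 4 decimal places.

0 0 source 6.6667
1 3 load 10.2564
2 6 source 9.0598
3 9 load 8.4155
4 12 source 8.6303
5 15 load 8.7459

Γ_L=0.538462, Γ_S=-0.333333; launch V₁=10·150/225=6.666667
k=0 src: V=6.6667
k=1 load: inc=6.666667, refl=6.666667·0.538462=3.5897; V=0.000000+6.666667+3.589744=10.2564
k=2 src: inc=3.589744, refl=3.589744·-0.333333=-1.1966; V=6.666667+3.589744+-1.196581=9.0598
k=3 load: inc=-1.196581, refl=-1.196581·0.538462=-0.6443; V=10.256410+-1.196581+-0.644313=8.4155
k=4 src: inc=-0.644313, refl=-0.644313·-0.333333=0.2148; V=9.059829+-0.644313+0.214771=8.6303
k=5 load: inc=0.214771, refl=0.214771·0.538462=0.1156; V=8.415516+0.214771+0.115646=8.7459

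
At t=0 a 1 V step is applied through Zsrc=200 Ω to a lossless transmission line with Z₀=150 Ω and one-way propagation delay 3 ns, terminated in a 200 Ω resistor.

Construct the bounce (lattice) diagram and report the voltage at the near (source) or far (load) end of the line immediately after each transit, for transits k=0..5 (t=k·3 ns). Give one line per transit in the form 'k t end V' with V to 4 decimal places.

Γ_L=0.142857, Γ_S=0.142857; launch V₁=1·150/350=0.428571
k=0 src: V=0.4286
k=1 load: inc=0.428571, refl=0.428571·0.142857=0.0612; V=0.000000+0.428571+0.061224=0.4898
k=2 src: inc=0.061224, refl=0.061224·0.142857=0.0087; V=0.428571+0.061224+0.008746=0.4985
k=3 load: inc=0.008746, refl=0.008746·0.142857=0.0012; V=0.489796+0.008746+0.001249=0.4998
k=4 src: inc=0.001249, refl=0.001249·0.142857=0.0002; V=0.498542+0.001249+0.000178=0.5000
k=5 load: inc=0.000178, refl=0.000178·0.142857=0.0000; V=0.499792+0.000178+0.000025=0.5000

0 0 source 0.4286
1 3 load 0.4898
2 6 source 0.4985
3 9 load 0.4998
4 12 source 0.5000
5 15 load 0.5000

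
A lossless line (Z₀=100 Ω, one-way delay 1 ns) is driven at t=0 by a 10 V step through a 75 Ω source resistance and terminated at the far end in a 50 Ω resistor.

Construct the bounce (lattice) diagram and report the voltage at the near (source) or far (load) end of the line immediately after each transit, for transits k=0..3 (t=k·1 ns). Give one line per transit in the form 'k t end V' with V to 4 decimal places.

Γ_L=-0.333333, Γ_S=-0.142857; launch V₁=10·100/175=5.714286
k=0 src: V=5.7143
k=1 load: inc=5.714286, refl=5.714286·-0.333333=-1.9048; V=0.000000+5.714286+-1.904762=3.8095
k=2 src: inc=-1.904762, refl=-1.904762·-0.142857=0.2721; V=5.714286+-1.904762+0.272109=4.0816
k=3 load: inc=0.272109, refl=0.272109·-0.333333=-0.0907; V=3.809524+0.272109+-0.090703=3.9909

0 0 source 5.7143
1 1 load 3.8095
2 2 source 4.0816
3 3 load 3.9909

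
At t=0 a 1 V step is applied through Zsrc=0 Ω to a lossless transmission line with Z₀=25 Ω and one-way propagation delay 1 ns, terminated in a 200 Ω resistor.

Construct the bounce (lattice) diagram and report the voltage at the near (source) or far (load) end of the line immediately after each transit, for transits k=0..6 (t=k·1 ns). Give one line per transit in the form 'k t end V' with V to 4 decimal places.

0 0 source 1.0000
1 1 load 1.7778
2 2 source 1.0000
3 3 load 0.3951
4 4 source 1.0000
5 5 load 1.4705
6 6 source 1.0000

Γ_L=0.777778, Γ_S=-1.000000; launch V₁=1·25/25=1.000000
k=0 src: V=1.0000
k=1 load: inc=1.000000, refl=1.000000·0.777778=0.7778; V=0.000000+1.000000+0.777778=1.7778
k=2 src: inc=0.777778, refl=0.777778·-1.000000=-0.7778; V=1.000000+0.777778+-0.777778=1.0000
k=3 load: inc=-0.777778, refl=-0.777778·0.777778=-0.6049; V=1.777778+-0.777778+-0.604938=0.3951
k=4 src: inc=-0.604938, refl=-0.604938·-1.000000=0.6049; V=1.000000+-0.604938+0.604938=1.0000
k=5 load: inc=0.604938, refl=0.604938·0.777778=0.4705; V=0.395062+0.604938+0.470508=1.4705
k=6 src: inc=0.470508, refl=0.470508·-1.000000=-0.4705; V=1.000000+0.470508+-0.470508=1.0000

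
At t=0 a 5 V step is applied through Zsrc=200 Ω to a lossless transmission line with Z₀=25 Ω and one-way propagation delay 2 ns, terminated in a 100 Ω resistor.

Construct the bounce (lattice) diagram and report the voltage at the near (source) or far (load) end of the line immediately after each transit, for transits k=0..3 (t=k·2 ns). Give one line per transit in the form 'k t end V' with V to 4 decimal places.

Γ_L=0.600000, Γ_S=0.777778; launch V₁=5·25/225=0.555556
k=0 src: V=0.5556
k=1 load: inc=0.555556, refl=0.555556·0.600000=0.3333; V=0.000000+0.555556+0.333333=0.8889
k=2 src: inc=0.333333, refl=0.333333·0.777778=0.2593; V=0.555556+0.333333+0.259259=1.1481
k=3 load: inc=0.259259, refl=0.259259·0.600000=0.1556; V=0.888889+0.259259+0.155556=1.3037

0 0 source 0.5556
1 2 load 0.8889
2 4 source 1.1481
3 6 load 1.3037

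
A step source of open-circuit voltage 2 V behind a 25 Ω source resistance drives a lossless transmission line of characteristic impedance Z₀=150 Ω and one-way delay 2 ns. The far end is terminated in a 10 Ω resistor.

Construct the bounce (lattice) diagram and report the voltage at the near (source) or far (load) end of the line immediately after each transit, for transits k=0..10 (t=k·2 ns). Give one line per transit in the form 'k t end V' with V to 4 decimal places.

0 0 source 1.7143
1 2 load 0.2143
2 4 source 1.2857
3 6 load 0.3482
4 8 source 1.0179
5 10 load 0.4319
6 12 source 0.8504
7 14 load 0.4842
8 16 source 0.7458
9 18 load 0.5169
10 20 source 0.6804

Γ_L=-0.875000, Γ_S=-0.714286; launch V₁=2·150/175=1.714286
k=0 src: V=1.7143
k=1 load: inc=1.714286, refl=1.714286·-0.875000=-1.5000; V=0.000000+1.714286+-1.500000=0.2143
k=2 src: inc=-1.500000, refl=-1.500000·-0.714286=1.0714; V=1.714286+-1.500000+1.071429=1.2857
k=3 load: inc=1.071429, refl=1.071429·-0.875000=-0.9375; V=0.214286+1.071429+-0.937500=0.3482
k=4 src: inc=-0.937500, refl=-0.937500·-0.714286=0.6696; V=1.285714+-0.937500+0.669643=1.0179
k=5 load: inc=0.669643, refl=0.669643·-0.875000=-0.5859; V=0.348214+0.669643+-0.585938=0.4319
k=6 src: inc=-0.585938, refl=-0.585938·-0.714286=0.4185; V=1.017857+-0.585938+0.418527=0.8504
k=7 load: inc=0.418527, refl=0.418527·-0.875000=-0.3662; V=0.431920+0.418527+-0.366211=0.4842
k=8 src: inc=-0.366211, refl=-0.366211·-0.714286=0.2616; V=0.850446+-0.366211+0.261579=0.7458
k=9 load: inc=0.261579, refl=0.261579·-0.875000=-0.2289; V=0.484235+0.261579+-0.228882=0.5169
k=10 src: inc=-0.228882, refl=-0.228882·-0.714286=0.1635; V=0.745815+-0.228882+0.163487=0.6804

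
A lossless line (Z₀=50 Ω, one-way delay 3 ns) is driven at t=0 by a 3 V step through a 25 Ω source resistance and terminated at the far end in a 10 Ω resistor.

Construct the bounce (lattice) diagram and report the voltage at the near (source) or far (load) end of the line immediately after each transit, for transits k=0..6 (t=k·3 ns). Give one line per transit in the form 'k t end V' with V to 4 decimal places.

0 0 source 2.0000
1 3 load 0.6667
2 6 source 1.1111
3 9 load 0.8148
4 12 source 0.9136
5 15 load 0.8477
6 18 source 0.8697

Γ_L=-0.666667, Γ_S=-0.333333; launch V₁=3·50/75=2.000000
k=0 src: V=2.0000
k=1 load: inc=2.000000, refl=2.000000·-0.666667=-1.3333; V=0.000000+2.000000+-1.333333=0.6667
k=2 src: inc=-1.333333, refl=-1.333333·-0.333333=0.4444; V=2.000000+-1.333333+0.444444=1.1111
k=3 load: inc=0.444444, refl=0.444444·-0.666667=-0.2963; V=0.666667+0.444444+-0.296296=0.8148
k=4 src: inc=-0.296296, refl=-0.296296·-0.333333=0.0988; V=1.111111+-0.296296+0.098765=0.9136
k=5 load: inc=0.098765, refl=0.098765·-0.666667=-0.0658; V=0.814815+0.098765+-0.065844=0.8477
k=6 src: inc=-0.065844, refl=-0.065844·-0.333333=0.0219; V=0.913580+-0.065844+0.021948=0.8697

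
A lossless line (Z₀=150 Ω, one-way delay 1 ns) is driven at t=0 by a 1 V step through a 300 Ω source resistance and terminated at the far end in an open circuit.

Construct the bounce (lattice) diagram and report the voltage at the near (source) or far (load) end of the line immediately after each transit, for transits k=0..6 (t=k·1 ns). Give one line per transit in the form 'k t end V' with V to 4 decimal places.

Γ_L=1.000000, Γ_S=0.333333; launch V₁=1·150/450=0.333333
k=0 src: V=0.3333
k=1 load: inc=0.333333, refl=0.333333·1.000000=0.3333; V=0.000000+0.333333+0.333333=0.6667
k=2 src: inc=0.333333, refl=0.333333·0.333333=0.1111; V=0.333333+0.333333+0.111111=0.7778
k=3 load: inc=0.111111, refl=0.111111·1.000000=0.1111; V=0.666667+0.111111+0.111111=0.8889
k=4 src: inc=0.111111, refl=0.111111·0.333333=0.0370; V=0.777778+0.111111+0.037037=0.9259
k=5 load: inc=0.037037, refl=0.037037·1.000000=0.0370; V=0.888889+0.037037+0.037037=0.9630
k=6 src: inc=0.037037, refl=0.037037·0.333333=0.0123; V=0.925926+0.037037+0.012346=0.9753

0 0 source 0.3333
1 1 load 0.6667
2 2 source 0.7778
3 3 load 0.8889
4 4 source 0.9259
5 5 load 0.9630
6 6 source 0.9753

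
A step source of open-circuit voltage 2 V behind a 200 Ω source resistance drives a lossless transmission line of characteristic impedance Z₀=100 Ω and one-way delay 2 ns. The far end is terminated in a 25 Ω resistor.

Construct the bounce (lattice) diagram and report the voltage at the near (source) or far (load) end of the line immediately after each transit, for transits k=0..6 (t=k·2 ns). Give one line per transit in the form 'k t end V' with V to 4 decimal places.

Γ_L=-0.600000, Γ_S=0.333333; launch V₁=2·100/300=0.666667
k=0 src: V=0.6667
k=1 load: inc=0.666667, refl=0.666667·-0.600000=-0.4000; V=0.000000+0.666667+-0.400000=0.2667
k=2 src: inc=-0.400000, refl=-0.400000·0.333333=-0.1333; V=0.666667+-0.400000+-0.133333=0.1333
k=3 load: inc=-0.133333, refl=-0.133333·-0.600000=0.0800; V=0.266667+-0.133333+0.080000=0.2133
k=4 src: inc=0.080000, refl=0.080000·0.333333=0.0267; V=0.133333+0.080000+0.026667=0.2400
k=5 load: inc=0.026667, refl=0.026667·-0.600000=-0.0160; V=0.213333+0.026667+-0.016000=0.2240
k=6 src: inc=-0.016000, refl=-0.016000·0.333333=-0.0053; V=0.240000+-0.016000+-0.005333=0.2187

0 0 source 0.6667
1 2 load 0.2667
2 4 source 0.1333
3 6 load 0.2133
4 8 source 0.2400
5 10 load 0.2240
6 12 source 0.2187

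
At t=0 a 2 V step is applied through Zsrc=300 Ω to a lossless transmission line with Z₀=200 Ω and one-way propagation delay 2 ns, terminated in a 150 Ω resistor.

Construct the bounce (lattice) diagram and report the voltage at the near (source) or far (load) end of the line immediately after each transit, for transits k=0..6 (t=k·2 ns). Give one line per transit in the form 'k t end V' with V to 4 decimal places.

Γ_L=-0.142857, Γ_S=0.200000; launch V₁=2·200/500=0.800000
k=0 src: V=0.8000
k=1 load: inc=0.800000, refl=0.800000·-0.142857=-0.1143; V=0.000000+0.800000+-0.114286=0.6857
k=2 src: inc=-0.114286, refl=-0.114286·0.200000=-0.0229; V=0.800000+-0.114286+-0.022857=0.6629
k=3 load: inc=-0.022857, refl=-0.022857·-0.142857=0.0033; V=0.685714+-0.022857+0.003265=0.6661
k=4 src: inc=0.003265, refl=0.003265·0.200000=0.0007; V=0.662857+0.003265+0.000653=0.6668
k=5 load: inc=0.000653, refl=0.000653·-0.142857=-0.0001; V=0.666122+0.000653+-0.000093=0.6667
k=6 src: inc=-0.000093, refl=-0.000093·0.200000=-0.0000; V=0.666776+-0.000093+-0.000019=0.6667

0 0 source 0.8000
1 2 load 0.6857
2 4 source 0.6629
3 6 load 0.6661
4 8 source 0.6668
5 10 load 0.6667
6 12 source 0.6667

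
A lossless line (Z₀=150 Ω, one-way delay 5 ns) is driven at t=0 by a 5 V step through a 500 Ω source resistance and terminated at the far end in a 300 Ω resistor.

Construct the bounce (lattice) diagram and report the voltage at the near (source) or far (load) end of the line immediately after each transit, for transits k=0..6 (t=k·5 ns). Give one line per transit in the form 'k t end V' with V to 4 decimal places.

Γ_L=0.333333, Γ_S=0.538462; launch V₁=5·150/650=1.153846
k=0 src: V=1.1538
k=1 load: inc=1.153846, refl=1.153846·0.333333=0.3846; V=0.000000+1.153846+0.384615=1.5385
k=2 src: inc=0.384615, refl=0.384615·0.538462=0.2071; V=1.153846+0.384615+0.207101=1.7456
k=3 load: inc=0.207101, refl=0.207101·0.333333=0.0690; V=1.538462+0.207101+0.069034=1.8146
k=4 src: inc=0.069034, refl=0.069034·0.538462=0.0372; V=1.745562+0.069034+0.037172=1.8518
k=5 load: inc=0.037172, refl=0.037172·0.333333=0.0124; V=1.814596+0.037172+0.012391=1.8642
k=6 src: inc=0.012391, refl=0.012391·0.538462=0.0067; V=1.851768+0.012391+0.006672=1.8708

0 0 source 1.1538
1 5 load 1.5385
2 10 source 1.7456
3 15 load 1.8146
4 20 source 1.8518
5 25 load 1.8642
6 30 source 1.8708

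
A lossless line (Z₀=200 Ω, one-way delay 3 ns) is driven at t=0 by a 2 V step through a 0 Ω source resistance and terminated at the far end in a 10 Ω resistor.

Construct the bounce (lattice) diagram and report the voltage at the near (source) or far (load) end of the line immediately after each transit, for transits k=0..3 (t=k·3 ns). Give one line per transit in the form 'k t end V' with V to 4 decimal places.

Γ_L=-0.904762, Γ_S=-1.000000; launch V₁=2·200/200=2.000000
k=0 src: V=2.0000
k=1 load: inc=2.000000, refl=2.000000·-0.904762=-1.8095; V=0.000000+2.000000+-1.809524=0.1905
k=2 src: inc=-1.809524, refl=-1.809524·-1.000000=1.8095; V=2.000000+-1.809524+1.809524=2.0000
k=3 load: inc=1.809524, refl=1.809524·-0.904762=-1.6372; V=0.190476+1.809524+-1.637188=0.3628

0 0 source 2.0000
1 3 load 0.1905
2 6 source 2.0000
3 9 load 0.3628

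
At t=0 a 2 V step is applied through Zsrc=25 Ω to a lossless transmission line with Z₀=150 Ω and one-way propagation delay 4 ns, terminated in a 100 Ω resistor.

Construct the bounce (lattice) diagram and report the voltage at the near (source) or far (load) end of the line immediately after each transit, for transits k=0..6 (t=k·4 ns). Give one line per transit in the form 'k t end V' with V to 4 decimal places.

0 0 source 1.7143
1 4 load 1.3714
2 8 source 1.6163
3 12 load 1.5673
4 16 source 1.6023
5 20 load 1.5953
6 24 source 1.6003

Γ_L=-0.200000, Γ_S=-0.714286; launch V₁=2·150/175=1.714286
k=0 src: V=1.7143
k=1 load: inc=1.714286, refl=1.714286·-0.200000=-0.3429; V=0.000000+1.714286+-0.342857=1.3714
k=2 src: inc=-0.342857, refl=-0.342857·-0.714286=0.2449; V=1.714286+-0.342857+0.244898=1.6163
k=3 load: inc=0.244898, refl=0.244898·-0.200000=-0.0490; V=1.371429+0.244898+-0.048980=1.5673
k=4 src: inc=-0.048980, refl=-0.048980·-0.714286=0.0350; V=1.616327+-0.048980+0.034985=1.6023
k=5 load: inc=0.034985, refl=0.034985·-0.200000=-0.0070; V=1.567347+0.034985+-0.006997=1.5953
k=6 src: inc=-0.006997, refl=-0.006997·-0.714286=0.0050; V=1.602332+-0.006997+0.004998=1.6003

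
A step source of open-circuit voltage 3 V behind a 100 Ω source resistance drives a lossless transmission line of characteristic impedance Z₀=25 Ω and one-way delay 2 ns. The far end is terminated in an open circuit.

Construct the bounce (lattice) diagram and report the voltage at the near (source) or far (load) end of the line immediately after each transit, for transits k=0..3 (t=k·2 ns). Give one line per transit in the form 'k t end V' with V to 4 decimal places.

Γ_L=1.000000, Γ_S=0.600000; launch V₁=3·25/125=0.600000
k=0 src: V=0.6000
k=1 load: inc=0.600000, refl=0.600000·1.000000=0.6000; V=0.000000+0.600000+0.600000=1.2000
k=2 src: inc=0.600000, refl=0.600000·0.600000=0.3600; V=0.600000+0.600000+0.360000=1.5600
k=3 load: inc=0.360000, refl=0.360000·1.000000=0.3600; V=1.200000+0.360000+0.360000=1.9200

0 0 source 0.6000
1 2 load 1.2000
2 4 source 1.5600
3 6 load 1.9200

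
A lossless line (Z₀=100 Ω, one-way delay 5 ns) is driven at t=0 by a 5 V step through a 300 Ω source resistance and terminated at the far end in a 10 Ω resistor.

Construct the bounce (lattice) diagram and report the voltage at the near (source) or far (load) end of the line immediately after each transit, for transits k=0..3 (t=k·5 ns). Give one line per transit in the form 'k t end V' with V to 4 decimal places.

Γ_L=-0.818182, Γ_S=0.500000; launch V₁=5·100/400=1.250000
k=0 src: V=1.2500
k=1 load: inc=1.250000, refl=1.250000·-0.818182=-1.0227; V=0.000000+1.250000+-1.022727=0.2273
k=2 src: inc=-1.022727, refl=-1.022727·0.500000=-0.5114; V=1.250000+-1.022727+-0.511364=-0.2841
k=3 load: inc=-0.511364, refl=-0.511364·-0.818182=0.4184; V=0.227273+-0.511364+0.418388=0.1343

0 0 source 1.2500
1 5 load 0.2273
2 10 source -0.2841
3 15 load 0.1343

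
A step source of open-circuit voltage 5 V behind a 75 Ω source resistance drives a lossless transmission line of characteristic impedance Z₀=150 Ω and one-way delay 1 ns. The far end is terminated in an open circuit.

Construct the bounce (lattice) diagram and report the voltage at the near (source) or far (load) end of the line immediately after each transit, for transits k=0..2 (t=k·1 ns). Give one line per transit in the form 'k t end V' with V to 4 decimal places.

0 0 source 3.3333
1 1 load 6.6667
2 2 source 5.5556

Γ_L=1.000000, Γ_S=-0.333333; launch V₁=5·150/225=3.333333
k=0 src: V=3.3333
k=1 load: inc=3.333333, refl=3.333333·1.000000=3.3333; V=0.000000+3.333333+3.333333=6.6667
k=2 src: inc=3.333333, refl=3.333333·-0.333333=-1.1111; V=3.333333+3.333333+-1.111111=5.5556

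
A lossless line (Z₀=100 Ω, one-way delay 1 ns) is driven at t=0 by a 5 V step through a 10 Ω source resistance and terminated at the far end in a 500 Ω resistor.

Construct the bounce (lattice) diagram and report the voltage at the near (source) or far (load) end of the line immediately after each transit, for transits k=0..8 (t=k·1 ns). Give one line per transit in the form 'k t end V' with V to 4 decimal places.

Γ_L=0.666667, Γ_S=-0.818182; launch V₁=5·100/110=4.545455
k=0 src: V=4.5455
k=1 load: inc=4.545455, refl=4.545455·0.666667=3.0303; V=0.000000+4.545455+3.030303=7.5758
k=2 src: inc=3.030303, refl=3.030303·-0.818182=-2.4793; V=4.545455+3.030303+-2.479339=5.0964
k=3 load: inc=-2.479339, refl=-2.479339·0.666667=-1.6529; V=7.575758+-2.479339+-1.652893=3.4435
k=4 src: inc=-1.652893, refl=-1.652893·-0.818182=1.3524; V=5.096419+-1.652893+1.352367=4.7959
k=5 load: inc=1.352367, refl=1.352367·0.666667=0.9016; V=3.443526+1.352367+0.901578=5.6975
k=6 src: inc=0.901578, refl=0.901578·-0.818182=-0.7377; V=4.795893+0.901578+-0.737655=4.9598
k=7 load: inc=-0.737655, refl=-0.737655·0.666667=-0.4918; V=5.697471+-0.737655+-0.491770=4.4680
k=8 src: inc=-0.491770, refl=-0.491770·-0.818182=0.4024; V=4.959816+-0.491770+0.402357=4.8704

0 0 source 4.5455
1 1 load 7.5758
2 2 source 5.0964
3 3 load 3.4435
4 4 source 4.7959
5 5 load 5.6975
6 6 source 4.9598
7 7 load 4.4680
8 8 source 4.8704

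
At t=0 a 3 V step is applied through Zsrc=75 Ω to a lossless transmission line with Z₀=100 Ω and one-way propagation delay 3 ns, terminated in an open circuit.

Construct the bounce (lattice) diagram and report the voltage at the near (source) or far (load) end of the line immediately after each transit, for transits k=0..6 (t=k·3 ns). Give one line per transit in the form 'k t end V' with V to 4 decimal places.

0 0 source 1.7143
1 3 load 3.4286
2 6 source 3.1837
3 9 load 2.9388
4 12 source 2.9738
5 15 load 3.0087
6 18 source 3.0037

Γ_L=1.000000, Γ_S=-0.142857; launch V₁=3·100/175=1.714286
k=0 src: V=1.7143
k=1 load: inc=1.714286, refl=1.714286·1.000000=1.7143; V=0.000000+1.714286+1.714286=3.4286
k=2 src: inc=1.714286, refl=1.714286·-0.142857=-0.2449; V=1.714286+1.714286+-0.244898=3.1837
k=3 load: inc=-0.244898, refl=-0.244898·1.000000=-0.2449; V=3.428571+-0.244898+-0.244898=2.9388
k=4 src: inc=-0.244898, refl=-0.244898·-0.142857=0.0350; V=3.183673+-0.244898+0.034985=2.9738
k=5 load: inc=0.034985, refl=0.034985·1.000000=0.0350; V=2.938776+0.034985+0.034985=3.0087
k=6 src: inc=0.034985, refl=0.034985·-0.142857=-0.0050; V=2.973761+0.034985+-0.004998=3.0037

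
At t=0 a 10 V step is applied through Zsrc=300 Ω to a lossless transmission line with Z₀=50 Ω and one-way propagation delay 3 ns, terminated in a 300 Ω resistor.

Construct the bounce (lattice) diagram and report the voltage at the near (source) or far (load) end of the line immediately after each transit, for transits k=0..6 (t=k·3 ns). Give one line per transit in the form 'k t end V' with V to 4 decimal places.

0 0 source 1.4286
1 3 load 2.4490
2 6 source 3.1778
3 9 load 3.6985
4 12 source 4.0703
5 15 load 4.3359
6 18 source 4.5257

Γ_L=0.714286, Γ_S=0.714286; launch V₁=10·50/350=1.428571
k=0 src: V=1.4286
k=1 load: inc=1.428571, refl=1.428571·0.714286=1.0204; V=0.000000+1.428571+1.020408=2.4490
k=2 src: inc=1.020408, refl=1.020408·0.714286=0.7289; V=1.428571+1.020408+0.728863=3.1778
k=3 load: inc=0.728863, refl=0.728863·0.714286=0.5206; V=2.448980+0.728863+0.520616=3.6985
k=4 src: inc=0.520616, refl=0.520616·0.714286=0.3719; V=3.177843+0.520616+0.371869=4.0703
k=5 load: inc=0.371869, refl=0.371869·0.714286=0.2656; V=3.698459+0.371869+0.265621=4.3359
k=6 src: inc=0.265621, refl=0.265621·0.714286=0.1897; V=4.070328+0.265621+0.189729=4.5257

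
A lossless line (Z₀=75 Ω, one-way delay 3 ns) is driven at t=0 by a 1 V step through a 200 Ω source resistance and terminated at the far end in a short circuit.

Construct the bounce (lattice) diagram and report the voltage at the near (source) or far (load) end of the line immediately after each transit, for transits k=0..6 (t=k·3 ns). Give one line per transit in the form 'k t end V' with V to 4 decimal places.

Γ_L=-1.000000, Γ_S=0.454545; launch V₁=1·75/275=0.272727
k=0 src: V=0.2727
k=1 load: inc=0.272727, refl=0.272727·-1.000000=-0.2727; V=0.000000+0.272727+-0.272727=0.0000
k=2 src: inc=-0.272727, refl=-0.272727·0.454545=-0.1240; V=0.272727+-0.272727+-0.123967=-0.1240
k=3 load: inc=-0.123967, refl=-0.123967·-1.000000=0.1240; V=0.000000+-0.123967+0.123967=0.0000
k=4 src: inc=0.123967, refl=0.123967·0.454545=0.0563; V=-0.123967+0.123967+0.056349=0.0563
k=5 load: inc=0.056349, refl=0.056349·-1.000000=-0.0563; V=0.000000+0.056349+-0.056349=0.0000
k=6 src: inc=-0.056349, refl=-0.056349·0.454545=-0.0256; V=0.056349+-0.056349+-0.025613=-0.0256

0 0 source 0.2727
1 3 load 0.0000
2 6 source -0.1240
3 9 load 0.0000
4 12 source 0.0563
5 15 load 0.0000
6 18 source -0.0256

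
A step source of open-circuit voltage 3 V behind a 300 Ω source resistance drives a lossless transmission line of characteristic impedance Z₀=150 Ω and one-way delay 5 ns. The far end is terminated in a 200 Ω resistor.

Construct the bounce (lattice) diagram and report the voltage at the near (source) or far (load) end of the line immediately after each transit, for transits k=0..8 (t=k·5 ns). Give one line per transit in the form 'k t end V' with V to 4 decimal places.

Γ_L=0.142857, Γ_S=0.333333; launch V₁=3·150/450=1.000000
k=0 src: V=1.0000
k=1 load: inc=1.000000, refl=1.000000·0.142857=0.1429; V=0.000000+1.000000+0.142857=1.1429
k=2 src: inc=0.142857, refl=0.142857·0.333333=0.0476; V=1.000000+0.142857+0.047619=1.1905
k=3 load: inc=0.047619, refl=0.047619·0.142857=0.0068; V=1.142857+0.047619+0.006803=1.1973
k=4 src: inc=0.006803, refl=0.006803·0.333333=0.0023; V=1.190476+0.006803+0.002268=1.1995
k=5 load: inc=0.002268, refl=0.002268·0.142857=0.0003; V=1.197279+0.002268+0.000324=1.1999
k=6 src: inc=0.000324, refl=0.000324·0.333333=0.0001; V=1.199546+0.000324+0.000108=1.2000
k=7 load: inc=0.000108, refl=0.000108·0.142857=0.0000; V=1.199870+0.000108+0.000015=1.2000
k=8 src: inc=0.000015, refl=0.000015·0.333333=0.0000; V=1.199978+0.000015+0.000005=1.2000

0 0 source 1.0000
1 5 load 1.1429
2 10 source 1.1905
3 15 load 1.1973
4 20 source 1.1995
5 25 load 1.1999
6 30 source 1.2000
7 35 load 1.2000
8 40 source 1.2000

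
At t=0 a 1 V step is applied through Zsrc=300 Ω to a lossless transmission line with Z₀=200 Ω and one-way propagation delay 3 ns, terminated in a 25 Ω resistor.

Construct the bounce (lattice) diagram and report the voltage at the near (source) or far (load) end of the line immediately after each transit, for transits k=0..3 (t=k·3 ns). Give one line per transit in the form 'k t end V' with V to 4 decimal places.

0 0 source 0.4000
1 3 load 0.0889
2 6 source 0.0267
3 9 load 0.0751

Γ_L=-0.777778, Γ_S=0.200000; launch V₁=1·200/500=0.400000
k=0 src: V=0.4000
k=1 load: inc=0.400000, refl=0.400000·-0.777778=-0.3111; V=0.000000+0.400000+-0.311111=0.0889
k=2 src: inc=-0.311111, refl=-0.311111·0.200000=-0.0622; V=0.400000+-0.311111+-0.062222=0.0267
k=3 load: inc=-0.062222, refl=-0.062222·-0.777778=0.0484; V=0.088889+-0.062222+0.048395=0.0751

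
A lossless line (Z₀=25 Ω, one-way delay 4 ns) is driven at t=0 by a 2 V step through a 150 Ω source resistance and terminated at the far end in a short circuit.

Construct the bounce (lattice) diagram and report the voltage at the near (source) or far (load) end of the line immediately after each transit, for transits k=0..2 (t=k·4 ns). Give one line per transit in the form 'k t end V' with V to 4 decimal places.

Γ_L=-1.000000, Γ_S=0.714286; launch V₁=2·25/175=0.285714
k=0 src: V=0.2857
k=1 load: inc=0.285714, refl=0.285714·-1.000000=-0.2857; V=0.000000+0.285714+-0.285714=0.0000
k=2 src: inc=-0.285714, refl=-0.285714·0.714286=-0.2041; V=0.285714+-0.285714+-0.204082=-0.2041

0 0 source 0.2857
1 4 load 0.0000
2 8 source -0.2041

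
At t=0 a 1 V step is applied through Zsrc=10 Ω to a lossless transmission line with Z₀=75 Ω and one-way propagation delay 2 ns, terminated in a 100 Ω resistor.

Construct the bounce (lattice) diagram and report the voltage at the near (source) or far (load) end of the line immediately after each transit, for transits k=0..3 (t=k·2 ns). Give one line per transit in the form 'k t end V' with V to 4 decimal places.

Γ_L=0.142857, Γ_S=-0.764706; launch V₁=1·75/85=0.882353
k=0 src: V=0.8824
k=1 load: inc=0.882353, refl=0.882353·0.142857=0.1261; V=0.000000+0.882353+0.126050=1.0084
k=2 src: inc=0.126050, refl=0.126050·-0.764706=-0.0964; V=0.882353+0.126050+-0.096391=0.9120
k=3 load: inc=-0.096391, refl=-0.096391·0.142857=-0.0138; V=1.008403+-0.096391+-0.013770=0.8982

0 0 source 0.8824
1 2 load 1.0084
2 4 source 0.9120
3 6 load 0.8982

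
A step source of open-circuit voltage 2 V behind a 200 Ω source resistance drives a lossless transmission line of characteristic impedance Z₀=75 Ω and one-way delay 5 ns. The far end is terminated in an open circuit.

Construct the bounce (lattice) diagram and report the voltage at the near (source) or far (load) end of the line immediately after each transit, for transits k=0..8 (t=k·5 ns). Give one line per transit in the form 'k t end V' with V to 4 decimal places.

Γ_L=1.000000, Γ_S=0.454545; launch V₁=2·75/275=0.545455
k=0 src: V=0.5455
k=1 load: inc=0.545455, refl=0.545455·1.000000=0.5455; V=0.000000+0.545455+0.545455=1.0909
k=2 src: inc=0.545455, refl=0.545455·0.454545=0.2479; V=0.545455+0.545455+0.247934=1.3388
k=3 load: inc=0.247934, refl=0.247934·1.000000=0.2479; V=1.090909+0.247934+0.247934=1.5868
k=4 src: inc=0.247934, refl=0.247934·0.454545=0.1127; V=1.338843+0.247934+0.112697=1.6995
k=5 load: inc=0.112697, refl=0.112697·1.000000=0.1127; V=1.586777+0.112697+0.112697=1.8122
k=6 src: inc=0.112697, refl=0.112697·0.454545=0.0512; V=1.699474+0.112697+0.051226=1.8634
k=7 load: inc=0.051226, refl=0.051226·1.000000=0.0512; V=1.812171+0.051226+0.051226=1.9146
k=8 src: inc=0.051226, refl=0.051226·0.454545=0.0233; V=1.863397+0.051226+0.023285=1.9379

0 0 source 0.5455
1 5 load 1.0909
2 10 source 1.3388
3 15 load 1.5868
4 20 source 1.6995
5 25 load 1.8122
6 30 source 1.8634
7 35 load 1.9146
8 40 source 1.9379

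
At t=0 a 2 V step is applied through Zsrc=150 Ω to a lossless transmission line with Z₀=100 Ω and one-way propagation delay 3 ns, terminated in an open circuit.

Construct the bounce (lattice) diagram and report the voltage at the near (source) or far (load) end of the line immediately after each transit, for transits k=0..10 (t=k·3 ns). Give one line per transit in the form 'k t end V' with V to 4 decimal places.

0 0 source 0.8000
1 3 load 1.6000
2 6 source 1.7600
3 9 load 1.9200
4 12 source 1.9520
5 15 load 1.9840
6 18 source 1.9904
7 21 load 1.9968
8 24 source 1.9981
9 27 load 1.9994
10 30 source 1.9996

Γ_L=1.000000, Γ_S=0.200000; launch V₁=2·100/250=0.800000
k=0 src: V=0.8000
k=1 load: inc=0.800000, refl=0.800000·1.000000=0.8000; V=0.000000+0.800000+0.800000=1.6000
k=2 src: inc=0.800000, refl=0.800000·0.200000=0.1600; V=0.800000+0.800000+0.160000=1.7600
k=3 load: inc=0.160000, refl=0.160000·1.000000=0.1600; V=1.600000+0.160000+0.160000=1.9200
k=4 src: inc=0.160000, refl=0.160000·0.200000=0.0320; V=1.760000+0.160000+0.032000=1.9520
k=5 load: inc=0.032000, refl=0.032000·1.000000=0.0320; V=1.920000+0.032000+0.032000=1.9840
k=6 src: inc=0.032000, refl=0.032000·0.200000=0.0064; V=1.952000+0.032000+0.006400=1.9904
k=7 load: inc=0.006400, refl=0.006400·1.000000=0.0064; V=1.984000+0.006400+0.006400=1.9968
k=8 src: inc=0.006400, refl=0.006400·0.200000=0.0013; V=1.990400+0.006400+0.001280=1.9981
k=9 load: inc=0.001280, refl=0.001280·1.000000=0.0013; V=1.996800+0.001280+0.001280=1.9994
k=10 src: inc=0.001280, refl=0.001280·0.200000=0.0003; V=1.998080+0.001280+0.000256=1.9996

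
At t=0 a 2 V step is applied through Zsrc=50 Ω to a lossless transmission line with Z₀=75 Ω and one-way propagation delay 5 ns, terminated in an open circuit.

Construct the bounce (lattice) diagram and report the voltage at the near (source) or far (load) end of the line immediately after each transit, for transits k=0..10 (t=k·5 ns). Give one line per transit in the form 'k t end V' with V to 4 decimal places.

Γ_L=1.000000, Γ_S=-0.200000; launch V₁=2·75/125=1.200000
k=0 src: V=1.2000
k=1 load: inc=1.200000, refl=1.200000·1.000000=1.2000; V=0.000000+1.200000+1.200000=2.4000
k=2 src: inc=1.200000, refl=1.200000·-0.200000=-0.2400; V=1.200000+1.200000+-0.240000=2.1600
k=3 load: inc=-0.240000, refl=-0.240000·1.000000=-0.2400; V=2.400000+-0.240000+-0.240000=1.9200
k=4 src: inc=-0.240000, refl=-0.240000·-0.200000=0.0480; V=2.160000+-0.240000+0.048000=1.9680
k=5 load: inc=0.048000, refl=0.048000·1.000000=0.0480; V=1.920000+0.048000+0.048000=2.0160
k=6 src: inc=0.048000, refl=0.048000·-0.200000=-0.0096; V=1.968000+0.048000+-0.009600=2.0064
k=7 load: inc=-0.009600, refl=-0.009600·1.000000=-0.0096; V=2.016000+-0.009600+-0.009600=1.9968
k=8 src: inc=-0.009600, refl=-0.009600·-0.200000=0.0019; V=2.006400+-0.009600+0.001920=1.9987
k=9 load: inc=0.001920, refl=0.001920·1.000000=0.0019; V=1.996800+0.001920+0.001920=2.0006
k=10 src: inc=0.001920, refl=0.001920·-0.200000=-0.0004; V=1.998720+0.001920+-0.000384=2.0003

0 0 source 1.2000
1 5 load 2.4000
2 10 source 2.1600
3 15 load 1.9200
4 20 source 1.9680
5 25 load 2.0160
6 30 source 2.0064
7 35 load 1.9968
8 40 source 1.9987
9 45 load 2.0006
10 50 source 2.0003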